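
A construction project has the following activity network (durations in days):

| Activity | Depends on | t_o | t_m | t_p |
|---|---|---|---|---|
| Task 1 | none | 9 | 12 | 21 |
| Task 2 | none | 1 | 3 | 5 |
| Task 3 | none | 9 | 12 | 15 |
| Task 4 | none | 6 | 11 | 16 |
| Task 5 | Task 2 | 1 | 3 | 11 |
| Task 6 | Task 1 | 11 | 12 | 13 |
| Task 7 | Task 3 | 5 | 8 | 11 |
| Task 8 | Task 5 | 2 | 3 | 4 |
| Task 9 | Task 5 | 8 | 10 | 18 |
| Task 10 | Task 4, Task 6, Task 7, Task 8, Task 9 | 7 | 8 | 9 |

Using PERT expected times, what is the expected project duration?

33 days

te_Task 1 = (9 + 4·12 + 21)/6 = 78/6 = 13
te_Task 2 = (1 + 4·3 + 5)/6 = 18/6 = 3
te_Task 3 = (9 + 4·12 + 15)/6 = 72/6 = 12
te_Task 4 = (6 + 4·11 + 16)/6 = 66/6 = 11
te_Task 5 = (1 + 4·3 + 11)/6 = 24/6 = 4
te_Task 6 = (11 + 4·12 + 13)/6 = 72/6 = 12
te_Task 7 = (5 + 4·8 + 11)/6 = 48/6 = 8
te_Task 8 = (2 + 4·3 + 4)/6 = 18/6 = 3
te_Task 9 = (8 + 4·10 + 18)/6 = 66/6 = 11
te_Task 10 = (7 + 4·8 + 9)/6 = 48/6 = 8

Forward pass:
ES_Task 1 = 0; EF_Task 1 = 13
ES_Task 2 = 0; EF_Task 2 = 3
ES_Task 3 = 0; EF_Task 3 = 12
ES_Task 4 = 0; EF_Task 4 = 11
ES_Task 5 = 3; EF_Task 5 = 3+4 = 7
ES_Task 6 = 13; EF_Task 6 = 13+12 = 25
ES_Task 7 = 12; EF_Task 7 = 12+8 = 20
ES_Task 8 = 7; EF_Task 8 = 7+3 = 10
ES_Task 9 = 7; EF_Task 9 = 7+11 = 18
ES_Task 10 = max(EF_Task 4=11, EF_Task 6=25, EF_Task 7=20, EF_Task 8=10, EF_Task 9=18) = 25; EF_Task 10 = 25+8 = 33
Expected project duration μ = 33 days. Critical path: Task 1 → Task 6 → Task 10.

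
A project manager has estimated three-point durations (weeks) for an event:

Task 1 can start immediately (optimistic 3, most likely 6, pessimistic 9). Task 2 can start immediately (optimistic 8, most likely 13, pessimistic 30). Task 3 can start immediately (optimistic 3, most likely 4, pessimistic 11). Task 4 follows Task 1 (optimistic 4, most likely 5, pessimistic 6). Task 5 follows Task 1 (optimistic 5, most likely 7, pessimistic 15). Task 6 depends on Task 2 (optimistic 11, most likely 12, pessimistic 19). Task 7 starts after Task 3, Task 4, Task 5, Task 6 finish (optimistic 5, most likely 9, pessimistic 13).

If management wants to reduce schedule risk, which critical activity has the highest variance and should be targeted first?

te_Task 1 = (3 + 4·6 + 9)/6 = 36/6 = 6; σ²_Task 1 = ((9−3)/6)² = 1.000
te_Task 2 = (8 + 4·13 + 30)/6 = 90/6 = 15; σ²_Task 2 = ((30−8)/6)² = 13.444
te_Task 3 = (3 + 4·4 + 11)/6 = 30/6 = 5; σ²_Task 3 = ((11−3)/6)² = 1.778
te_Task 4 = (4 + 4·5 + 6)/6 = 30/6 = 5; σ²_Task 4 = ((6−4)/6)² = 0.111
te_Task 5 = (5 + 4·7 + 15)/6 = 48/6 = 8; σ²_Task 5 = ((15−5)/6)² = 2.778
te_Task 6 = (11 + 4·12 + 19)/6 = 78/6 = 13; σ²_Task 6 = ((19−11)/6)² = 1.778
te_Task 7 = (5 + 4·9 + 13)/6 = 54/6 = 9; σ²_Task 7 = ((13−5)/6)² = 1.778

Forward pass:
ES_Task 1 = 0; EF_Task 1 = 6
ES_Task 2 = 0; EF_Task 2 = 15
ES_Task 3 = 0; EF_Task 3 = 5
ES_Task 4 = 6; EF_Task 4 = 6+5 = 11
ES_Task 5 = 6; EF_Task 5 = 6+8 = 14
ES_Task 6 = 15; EF_Task 6 = 15+13 = 28
ES_Task 7 = max(EF_Task 3=5, EF_Task 4=11, EF_Task 5=14, EF_Task 6=28) = 28; EF_Task 7 = 28+9 = 37
Expected project duration μ = 37 weeks. Critical path: Task 2 → Task 6 → Task 7.

Variances on critical path: σ²_Task 2=13.444, σ²_Task 6=1.778, σ²_Task 7=1.778.
Largest is σ²_Task 2 = 13.444.

Task 2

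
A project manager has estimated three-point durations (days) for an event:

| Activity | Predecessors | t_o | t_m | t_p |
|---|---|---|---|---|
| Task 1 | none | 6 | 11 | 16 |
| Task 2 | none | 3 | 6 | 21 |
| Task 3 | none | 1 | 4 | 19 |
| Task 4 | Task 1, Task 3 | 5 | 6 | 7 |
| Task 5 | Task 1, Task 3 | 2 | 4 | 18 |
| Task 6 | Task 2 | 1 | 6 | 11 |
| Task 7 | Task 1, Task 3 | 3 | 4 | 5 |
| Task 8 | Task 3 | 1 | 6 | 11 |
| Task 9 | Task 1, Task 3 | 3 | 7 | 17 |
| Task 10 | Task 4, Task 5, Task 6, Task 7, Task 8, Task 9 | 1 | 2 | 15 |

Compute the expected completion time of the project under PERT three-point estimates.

te_Task 1 = (6 + 4·11 + 16)/6 = 66/6 = 11
te_Task 2 = (3 + 4·6 + 21)/6 = 48/6 = 8
te_Task 3 = (1 + 4·4 + 19)/6 = 36/6 = 6
te_Task 4 = (5 + 4·6 + 7)/6 = 36/6 = 6
te_Task 5 = (2 + 4·4 + 18)/6 = 36/6 = 6
te_Task 6 = (1 + 4·6 + 11)/6 = 36/6 = 6
te_Task 7 = (3 + 4·4 + 5)/6 = 24/6 = 4
te_Task 8 = (1 + 4·6 + 11)/6 = 36/6 = 6
te_Task 9 = (3 + 4·7 + 17)/6 = 48/6 = 8
te_Task 10 = (1 + 4·2 + 15)/6 = 24/6 = 4

Forward pass:
ES_Task 1 = 0; EF_Task 1 = 11
ES_Task 2 = 0; EF_Task 2 = 8
ES_Task 3 = 0; EF_Task 3 = 6
ES_Task 4 = max(EF_Task 1=11, EF_Task 3=6) = 11; EF_Task 4 = 11+6 = 17
ES_Task 5 = max(EF_Task 1=11, EF_Task 3=6) = 11; EF_Task 5 = 11+6 = 17
ES_Task 6 = 8; EF_Task 6 = 8+6 = 14
ES_Task 7 = max(EF_Task 1=11, EF_Task 3=6) = 11; EF_Task 7 = 11+4 = 15
ES_Task 8 = 6; EF_Task 8 = 6+6 = 12
ES_Task 9 = max(EF_Task 1=11, EF_Task 3=6) = 11; EF_Task 9 = 11+8 = 19
ES_Task 10 = max(EF_Task 4=17, EF_Task 5=17, EF_Task 6=14, EF_Task 7=15, EF_Task 8=12, EF_Task 9=19) = 19; EF_Task 10 = 19+4 = 23
Expected project duration μ = 23 days. Critical path: Task 1 → Task 9 → Task 10.

23 days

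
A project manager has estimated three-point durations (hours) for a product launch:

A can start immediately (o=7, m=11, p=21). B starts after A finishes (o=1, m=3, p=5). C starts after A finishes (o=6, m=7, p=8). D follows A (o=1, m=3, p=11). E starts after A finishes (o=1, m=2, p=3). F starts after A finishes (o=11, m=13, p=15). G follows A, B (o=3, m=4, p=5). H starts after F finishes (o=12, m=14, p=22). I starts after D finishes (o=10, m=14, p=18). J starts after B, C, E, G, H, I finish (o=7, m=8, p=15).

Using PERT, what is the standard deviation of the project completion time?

te_A = (7 + 4·11 + 21)/6 = 72/6 = 12; σ²_A = ((21−7)/6)² = 5.444
te_B = (1 + 4·3 + 5)/6 = 18/6 = 3; σ²_B = ((5−1)/6)² = 0.444
te_C = (6 + 4·7 + 8)/6 = 42/6 = 7; σ²_C = ((8−6)/6)² = 0.111
te_D = (1 + 4·3 + 11)/6 = 24/6 = 4; σ²_D = ((11−1)/6)² = 2.778
te_E = (1 + 4·2 + 3)/6 = 12/6 = 2; σ²_E = ((3−1)/6)² = 0.111
te_F = (11 + 4·13 + 15)/6 = 78/6 = 13; σ²_F = ((15−11)/6)² = 0.444
te_G = (3 + 4·4 + 5)/6 = 24/6 = 4; σ²_G = ((5−3)/6)² = 0.111
te_H = (12 + 4·14 + 22)/6 = 90/6 = 15; σ²_H = ((22−12)/6)² = 2.778
te_I = (10 + 4·14 + 18)/6 = 84/6 = 14; σ²_I = ((18−10)/6)² = 1.778
te_J = (7 + 4·8 + 15)/6 = 54/6 = 9; σ²_J = ((15−7)/6)² = 1.778

Forward pass:
ES_A = 0; EF_A = 12
ES_B = 12; EF_B = 12+3 = 15
ES_C = 12; EF_C = 12+7 = 19
ES_D = 12; EF_D = 12+4 = 16
ES_E = 12; EF_E = 12+2 = 14
ES_F = 12; EF_F = 12+13 = 25
ES_G = max(EF_A=12, EF_B=15) = 15; EF_G = 15+4 = 19
ES_H = 25; EF_H = 25+15 = 40
ES_I = 16; EF_I = 16+14 = 30
ES_J = max(EF_B=15, EF_C=19, EF_E=14, EF_G=19, EF_H=40, EF_I=30) = 40; EF_J = 40+9 = 49
Expected project duration μ = 49 hours. Critical path: A → F → H → J.

Variance along critical path = 5.444 + 0.444 + 2.778 + 1.778 = 10.444
σ = √10.444 = 3.232 hours

3.23 hours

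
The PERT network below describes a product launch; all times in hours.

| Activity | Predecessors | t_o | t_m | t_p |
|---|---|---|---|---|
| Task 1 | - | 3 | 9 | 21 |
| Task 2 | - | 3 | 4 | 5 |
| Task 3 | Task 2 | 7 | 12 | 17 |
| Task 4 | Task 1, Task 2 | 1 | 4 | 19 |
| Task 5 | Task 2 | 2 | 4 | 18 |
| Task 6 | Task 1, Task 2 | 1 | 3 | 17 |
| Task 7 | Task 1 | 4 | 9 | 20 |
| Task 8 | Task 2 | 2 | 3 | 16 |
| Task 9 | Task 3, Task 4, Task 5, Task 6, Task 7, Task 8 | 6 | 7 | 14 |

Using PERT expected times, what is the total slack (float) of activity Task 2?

4 hours

te_Task 1 = (3 + 4·9 + 21)/6 = 60/6 = 10
te_Task 2 = (3 + 4·4 + 5)/6 = 24/6 = 4
te_Task 3 = (7 + 4·12 + 17)/6 = 72/6 = 12
te_Task 4 = (1 + 4·4 + 19)/6 = 36/6 = 6
te_Task 5 = (2 + 4·4 + 18)/6 = 36/6 = 6
te_Task 6 = (1 + 4·3 + 17)/6 = 30/6 = 5
te_Task 7 = (4 + 4·9 + 20)/6 = 60/6 = 10
te_Task 8 = (2 + 4·3 + 16)/6 = 30/6 = 5
te_Task 9 = (6 + 4·7 + 14)/6 = 48/6 = 8

Forward pass:
ES_Task 1 = 0; EF_Task 1 = 10
ES_Task 2 = 0; EF_Task 2 = 4
ES_Task 3 = 4; EF_Task 3 = 4+12 = 16
ES_Task 4 = max(EF_Task 1=10, EF_Task 2=4) = 10; EF_Task 4 = 10+6 = 16
ES_Task 5 = 4; EF_Task 5 = 4+6 = 10
ES_Task 6 = max(EF_Task 1=10, EF_Task 2=4) = 10; EF_Task 6 = 10+5 = 15
ES_Task 7 = 10; EF_Task 7 = 10+10 = 20
ES_Task 8 = 4; EF_Task 8 = 4+5 = 9
ES_Task 9 = max(EF_Task 3=16, EF_Task 4=16, EF_Task 5=10, EF_Task 6=15, EF_Task 7=20, EF_Task 8=9) = 20; EF_Task 9 = 20+8 = 28
Expected project duration μ = 28 hours. Critical path: Task 1 → Task 7 → Task 9.

Backward pass:
LF_Task 9 = 28; LS_Task 9 = 28−8 = 20
LF_Task 8 = LS_Task 9 = 20; LS_Task 8 = 20−5 = 15
LF_Task 7 = LS_Task 9 = 20; LS_Task 7 = 20−10 = 10
LF_Task 6 = LS_Task 9 = 20; LS_Task 6 = 20−5 = 15
LF_Task 5 = LS_Task 9 = 20; LS_Task 5 = 20−6 = 14
LF_Task 4 = LS_Task 9 = 20; LS_Task 4 = 20−6 = 14
LF_Task 3 = LS_Task 9 = 20; LS_Task 3 = 20−12 = 8
LF_Task 2 = min(LS_Task 3=8, LS_Task 4=14, LS_Task 5=14, LS_Task 6=15, LS_Task 8=15) = 8; LS_Task 2 = 8−4 = 4
LF_Task 1 = min(LS_Task 4=14, LS_Task 6=15, LS_Task 7=10) = 10; LS_Task 1 = 10−10 = 0
Slack_Task 2 = LS_Task 2 − ES_Task 2 = 4 − 0 = 4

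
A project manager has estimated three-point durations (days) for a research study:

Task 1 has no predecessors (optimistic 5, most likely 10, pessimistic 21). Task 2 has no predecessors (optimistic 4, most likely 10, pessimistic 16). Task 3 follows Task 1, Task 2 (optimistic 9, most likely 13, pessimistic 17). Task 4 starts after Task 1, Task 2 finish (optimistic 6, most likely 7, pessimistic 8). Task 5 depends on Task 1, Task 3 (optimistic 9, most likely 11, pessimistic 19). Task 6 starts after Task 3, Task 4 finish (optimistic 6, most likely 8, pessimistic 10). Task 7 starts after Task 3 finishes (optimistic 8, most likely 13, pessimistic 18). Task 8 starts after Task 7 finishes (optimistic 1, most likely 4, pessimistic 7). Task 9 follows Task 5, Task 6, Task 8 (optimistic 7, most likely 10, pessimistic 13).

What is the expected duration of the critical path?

51 days

te_Task 1 = (5 + 4·10 + 21)/6 = 66/6 = 11
te_Task 2 = (4 + 4·10 + 16)/6 = 60/6 = 10
te_Task 3 = (9 + 4·13 + 17)/6 = 78/6 = 13
te_Task 4 = (6 + 4·7 + 8)/6 = 42/6 = 7
te_Task 5 = (9 + 4·11 + 19)/6 = 72/6 = 12
te_Task 6 = (6 + 4·8 + 10)/6 = 48/6 = 8
te_Task 7 = (8 + 4·13 + 18)/6 = 78/6 = 13
te_Task 8 = (1 + 4·4 + 7)/6 = 24/6 = 4
te_Task 9 = (7 + 4·10 + 13)/6 = 60/6 = 10

Forward pass:
ES_Task 1 = 0; EF_Task 1 = 11
ES_Task 2 = 0; EF_Task 2 = 10
ES_Task 3 = max(EF_Task 1=11, EF_Task 2=10) = 11; EF_Task 3 = 11+13 = 24
ES_Task 4 = max(EF_Task 1=11, EF_Task 2=10) = 11; EF_Task 4 = 11+7 = 18
ES_Task 5 = max(EF_Task 1=11, EF_Task 3=24) = 24; EF_Task 5 = 24+12 = 36
ES_Task 6 = max(EF_Task 3=24, EF_Task 4=18) = 24; EF_Task 6 = 24+8 = 32
ES_Task 7 = 24; EF_Task 7 = 24+13 = 37
ES_Task 8 = 37; EF_Task 8 = 37+4 = 41
ES_Task 9 = max(EF_Task 5=36, EF_Task 6=32, EF_Task 8=41) = 41; EF_Task 9 = 41+10 = 51
Expected project duration μ = 51 days. Critical path: Task 1 → Task 3 → Task 7 → Task 8 → Task 9.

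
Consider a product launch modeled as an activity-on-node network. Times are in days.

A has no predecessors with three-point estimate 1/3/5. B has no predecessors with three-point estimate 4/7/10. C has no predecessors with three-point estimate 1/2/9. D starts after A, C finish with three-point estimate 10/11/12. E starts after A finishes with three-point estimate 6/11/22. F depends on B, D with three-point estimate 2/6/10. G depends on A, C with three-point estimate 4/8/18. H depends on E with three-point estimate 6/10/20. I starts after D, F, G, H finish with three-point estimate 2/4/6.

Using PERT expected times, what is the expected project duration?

te_A = (1 + 4·3 + 5)/6 = 18/6 = 3
te_B = (4 + 4·7 + 10)/6 = 42/6 = 7
te_C = (1 + 4·2 + 9)/6 = 18/6 = 3
te_D = (10 + 4·11 + 12)/6 = 66/6 = 11
te_E = (6 + 4·11 + 22)/6 = 72/6 = 12
te_F = (2 + 4·6 + 10)/6 = 36/6 = 6
te_G = (4 + 4·8 + 18)/6 = 54/6 = 9
te_H = (6 + 4·10 + 20)/6 = 66/6 = 11
te_I = (2 + 4·4 + 6)/6 = 24/6 = 4

Forward pass:
ES_A = 0; EF_A = 3
ES_B = 0; EF_B = 7
ES_C = 0; EF_C = 3
ES_D = max(EF_A=3, EF_C=3) = 3; EF_D = 3+11 = 14
ES_E = 3; EF_E = 3+12 = 15
ES_F = max(EF_B=7, EF_D=14) = 14; EF_F = 14+6 = 20
ES_G = max(EF_A=3, EF_C=3) = 3; EF_G = 3+9 = 12
ES_H = 15; EF_H = 15+11 = 26
ES_I = max(EF_D=14, EF_F=20, EF_G=12, EF_H=26) = 26; EF_I = 26+4 = 30
Expected project duration μ = 30 days. Critical path: A → E → H → I.

30 days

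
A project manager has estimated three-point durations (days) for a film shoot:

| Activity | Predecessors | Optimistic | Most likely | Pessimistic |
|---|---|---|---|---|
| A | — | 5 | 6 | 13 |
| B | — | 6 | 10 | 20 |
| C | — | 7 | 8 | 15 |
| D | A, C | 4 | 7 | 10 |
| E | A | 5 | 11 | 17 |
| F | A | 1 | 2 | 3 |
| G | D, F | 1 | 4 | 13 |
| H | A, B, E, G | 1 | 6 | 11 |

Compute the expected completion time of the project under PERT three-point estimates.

27 days

te_A = (5 + 4·6 + 13)/6 = 42/6 = 7
te_B = (6 + 4·10 + 20)/6 = 66/6 = 11
te_C = (7 + 4·8 + 15)/6 = 54/6 = 9
te_D = (4 + 4·7 + 10)/6 = 42/6 = 7
te_E = (5 + 4·11 + 17)/6 = 66/6 = 11
te_F = (1 + 4·2 + 3)/6 = 12/6 = 2
te_G = (1 + 4·4 + 13)/6 = 30/6 = 5
te_H = (1 + 4·6 + 11)/6 = 36/6 = 6

Forward pass:
ES_A = 0; EF_A = 7
ES_B = 0; EF_B = 11
ES_C = 0; EF_C = 9
ES_D = max(EF_A=7, EF_C=9) = 9; EF_D = 9+7 = 16
ES_E = 7; EF_E = 7+11 = 18
ES_F = 7; EF_F = 7+2 = 9
ES_G = max(EF_D=16, EF_F=9) = 16; EF_G = 16+5 = 21
ES_H = max(EF_A=7, EF_B=11, EF_E=18, EF_G=21) = 21; EF_H = 21+6 = 27
Expected project duration μ = 27 days. Critical path: C → D → G → H.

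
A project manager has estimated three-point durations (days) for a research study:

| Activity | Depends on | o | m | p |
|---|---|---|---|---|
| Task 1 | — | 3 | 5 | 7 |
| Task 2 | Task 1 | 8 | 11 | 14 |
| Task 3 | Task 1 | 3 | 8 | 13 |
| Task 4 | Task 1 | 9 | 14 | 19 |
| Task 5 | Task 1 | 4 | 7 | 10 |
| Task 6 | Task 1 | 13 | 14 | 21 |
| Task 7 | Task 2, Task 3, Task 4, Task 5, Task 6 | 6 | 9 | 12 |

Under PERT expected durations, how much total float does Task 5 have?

8 days

te_Task 1 = (3 + 4·5 + 7)/6 = 30/6 = 5
te_Task 2 = (8 + 4·11 + 14)/6 = 66/6 = 11
te_Task 3 = (3 + 4·8 + 13)/6 = 48/6 = 8
te_Task 4 = (9 + 4·14 + 19)/6 = 84/6 = 14
te_Task 5 = (4 + 4·7 + 10)/6 = 42/6 = 7
te_Task 6 = (13 + 4·14 + 21)/6 = 90/6 = 15
te_Task 7 = (6 + 4·9 + 12)/6 = 54/6 = 9

Forward pass:
ES_Task 1 = 0; EF_Task 1 = 5
ES_Task 2 = 5; EF_Task 2 = 5+11 = 16
ES_Task 3 = 5; EF_Task 3 = 5+8 = 13
ES_Task 4 = 5; EF_Task 4 = 5+14 = 19
ES_Task 5 = 5; EF_Task 5 = 5+7 = 12
ES_Task 6 = 5; EF_Task 6 = 5+15 = 20
ES_Task 7 = max(EF_Task 2=16, EF_Task 3=13, EF_Task 4=19, EF_Task 5=12, EF_Task 6=20) = 20; EF_Task 7 = 20+9 = 29
Expected project duration μ = 29 days. Critical path: Task 1 → Task 6 → Task 7.

Backward pass:
LF_Task 7 = 29; LS_Task 7 = 29−9 = 20
LF_Task 6 = LS_Task 7 = 20; LS_Task 6 = 20−15 = 5
LF_Task 5 = LS_Task 7 = 20; LS_Task 5 = 20−7 = 13
LF_Task 4 = LS_Task 7 = 20; LS_Task 4 = 20−14 = 6
LF_Task 3 = LS_Task 7 = 20; LS_Task 3 = 20−8 = 12
LF_Task 2 = LS_Task 7 = 20; LS_Task 2 = 20−11 = 9
LF_Task 1 = min(LS_Task 2=9, LS_Task 3=12, LS_Task 4=6, LS_Task 5=13, LS_Task 6=5) = 5; LS_Task 1 = 5−5 = 0
Slack_Task 5 = LS_Task 5 − ES_Task 5 = 13 − 5 = 8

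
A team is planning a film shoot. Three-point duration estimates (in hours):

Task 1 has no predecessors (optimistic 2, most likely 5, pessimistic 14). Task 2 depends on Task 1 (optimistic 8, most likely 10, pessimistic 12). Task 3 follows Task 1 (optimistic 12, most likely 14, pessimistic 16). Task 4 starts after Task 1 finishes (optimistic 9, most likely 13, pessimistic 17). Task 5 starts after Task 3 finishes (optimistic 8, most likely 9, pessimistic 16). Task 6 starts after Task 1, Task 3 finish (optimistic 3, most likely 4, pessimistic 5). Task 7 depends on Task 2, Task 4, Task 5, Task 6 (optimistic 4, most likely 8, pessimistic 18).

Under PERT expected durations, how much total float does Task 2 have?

14 hours

te_Task 1 = (2 + 4·5 + 14)/6 = 36/6 = 6
te_Task 2 = (8 + 4·10 + 12)/6 = 60/6 = 10
te_Task 3 = (12 + 4·14 + 16)/6 = 84/6 = 14
te_Task 4 = (9 + 4·13 + 17)/6 = 78/6 = 13
te_Task 5 = (8 + 4·9 + 16)/6 = 60/6 = 10
te_Task 6 = (3 + 4·4 + 5)/6 = 24/6 = 4
te_Task 7 = (4 + 4·8 + 18)/6 = 54/6 = 9

Forward pass:
ES_Task 1 = 0; EF_Task 1 = 6
ES_Task 2 = 6; EF_Task 2 = 6+10 = 16
ES_Task 3 = 6; EF_Task 3 = 6+14 = 20
ES_Task 4 = 6; EF_Task 4 = 6+13 = 19
ES_Task 5 = 20; EF_Task 5 = 20+10 = 30
ES_Task 6 = max(EF_Task 1=6, EF_Task 3=20) = 20; EF_Task 6 = 20+4 = 24
ES_Task 7 = max(EF_Task 2=16, EF_Task 4=19, EF_Task 5=30, EF_Task 6=24) = 30; EF_Task 7 = 30+9 = 39
Expected project duration μ = 39 hours. Critical path: Task 1 → Task 3 → Task 5 → Task 7.

Backward pass:
LF_Task 7 = 39; LS_Task 7 = 39−9 = 30
LF_Task 6 = LS_Task 7 = 30; LS_Task 6 = 30−4 = 26
LF_Task 5 = LS_Task 7 = 30; LS_Task 5 = 30−10 = 20
LF_Task 4 = LS_Task 7 = 30; LS_Task 4 = 30−13 = 17
LF_Task 3 = min(LS_Task 5=20, LS_Task 6=26) = 20; LS_Task 3 = 20−14 = 6
LF_Task 2 = LS_Task 7 = 30; LS_Task 2 = 30−10 = 20
LF_Task 1 = min(LS_Task 2=20, LS_Task 3=6, LS_Task 4=17, LS_Task 6=26) = 6; LS_Task 1 = 6−6 = 0
Slack_Task 2 = LS_Task 2 − ES_Task 2 = 20 − 6 = 14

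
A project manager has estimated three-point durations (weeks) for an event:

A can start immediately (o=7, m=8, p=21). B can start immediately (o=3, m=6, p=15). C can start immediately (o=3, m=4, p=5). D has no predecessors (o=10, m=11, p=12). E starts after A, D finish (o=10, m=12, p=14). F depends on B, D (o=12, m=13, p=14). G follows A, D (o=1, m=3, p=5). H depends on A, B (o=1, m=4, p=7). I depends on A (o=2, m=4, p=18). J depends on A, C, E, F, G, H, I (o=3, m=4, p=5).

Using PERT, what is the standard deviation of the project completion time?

te_A = (7 + 4·8 + 21)/6 = 60/6 = 10; σ²_A = ((21−7)/6)² = 5.444
te_B = (3 + 4·6 + 15)/6 = 42/6 = 7; σ²_B = ((15−3)/6)² = 4.000
te_C = (3 + 4·4 + 5)/6 = 24/6 = 4; σ²_C = ((5−3)/6)² = 0.111
te_D = (10 + 4·11 + 12)/6 = 66/6 = 11; σ²_D = ((12−10)/6)² = 0.111
te_E = (10 + 4·12 + 14)/6 = 72/6 = 12; σ²_E = ((14−10)/6)² = 0.444
te_F = (12 + 4·13 + 14)/6 = 78/6 = 13; σ²_F = ((14−12)/6)² = 0.111
te_G = (1 + 4·3 + 5)/6 = 18/6 = 3; σ²_G = ((5−1)/6)² = 0.444
te_H = (1 + 4·4 + 7)/6 = 24/6 = 4; σ²_H = ((7−1)/6)² = 1.000
te_I = (2 + 4·4 + 18)/6 = 36/6 = 6; σ²_I = ((18−2)/6)² = 7.111
te_J = (3 + 4·4 + 5)/6 = 24/6 = 4; σ²_J = ((5−3)/6)² = 0.111

Forward pass:
ES_A = 0; EF_A = 10
ES_B = 0; EF_B = 7
ES_C = 0; EF_C = 4
ES_D = 0; EF_D = 11
ES_E = max(EF_A=10, EF_D=11) = 11; EF_E = 11+12 = 23
ES_F = max(EF_B=7, EF_D=11) = 11; EF_F = 11+13 = 24
ES_G = max(EF_A=10, EF_D=11) = 11; EF_G = 11+3 = 14
ES_H = max(EF_A=10, EF_B=7) = 10; EF_H = 10+4 = 14
ES_I = 10; EF_I = 10+6 = 16
ES_J = max(EF_A=10, EF_C=4, EF_E=23, EF_F=24, EF_G=14, EF_H=14, EF_I=16) = 24; EF_J = 24+4 = 28
Expected project duration μ = 28 weeks. Critical path: D → F → J.

Variance along critical path = 0.111 + 0.111 + 0.111 = 0.333
σ = √0.333 = 0.577 weeks

0.58 weeks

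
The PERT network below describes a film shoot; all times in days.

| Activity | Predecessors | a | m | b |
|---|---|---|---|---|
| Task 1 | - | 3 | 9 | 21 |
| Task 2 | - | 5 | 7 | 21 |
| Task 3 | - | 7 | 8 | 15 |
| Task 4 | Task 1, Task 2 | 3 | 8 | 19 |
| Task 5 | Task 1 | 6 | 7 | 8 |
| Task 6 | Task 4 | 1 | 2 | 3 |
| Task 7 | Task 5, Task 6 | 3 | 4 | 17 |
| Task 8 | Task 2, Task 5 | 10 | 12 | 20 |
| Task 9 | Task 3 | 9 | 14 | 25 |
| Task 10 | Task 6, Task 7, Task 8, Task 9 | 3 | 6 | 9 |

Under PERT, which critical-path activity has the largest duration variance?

te_Task 1 = (3 + 4·9 + 21)/6 = 60/6 = 10; σ²_Task 1 = ((21−3)/6)² = 9.000
te_Task 2 = (5 + 4·7 + 21)/6 = 54/6 = 9; σ²_Task 2 = ((21−5)/6)² = 7.111
te_Task 3 = (7 + 4·8 + 15)/6 = 54/6 = 9; σ²_Task 3 = ((15−7)/6)² = 1.778
te_Task 4 = (3 + 4·8 + 19)/6 = 54/6 = 9; σ²_Task 4 = ((19−3)/6)² = 7.111
te_Task 5 = (6 + 4·7 + 8)/6 = 42/6 = 7; σ²_Task 5 = ((8−6)/6)² = 0.111
te_Task 6 = (1 + 4·2 + 3)/6 = 12/6 = 2; σ²_Task 6 = ((3−1)/6)² = 0.111
te_Task 7 = (3 + 4·4 + 17)/6 = 36/6 = 6; σ²_Task 7 = ((17−3)/6)² = 5.444
te_Task 8 = (10 + 4·12 + 20)/6 = 78/6 = 13; σ²_Task 8 = ((20−10)/6)² = 2.778
te_Task 9 = (9 + 4·14 + 25)/6 = 90/6 = 15; σ²_Task 9 = ((25−9)/6)² = 7.111
te_Task 10 = (3 + 4·6 + 9)/6 = 36/6 = 6; σ²_Task 10 = ((9−3)/6)² = 1.000

Forward pass:
ES_Task 1 = 0; EF_Task 1 = 10
ES_Task 2 = 0; EF_Task 2 = 9
ES_Task 3 = 0; EF_Task 3 = 9
ES_Task 4 = max(EF_Task 1=10, EF_Task 2=9) = 10; EF_Task 4 = 10+9 = 19
ES_Task 5 = 10; EF_Task 5 = 10+7 = 17
ES_Task 6 = 19; EF_Task 6 = 19+2 = 21
ES_Task 7 = max(EF_Task 5=17, EF_Task 6=21) = 21; EF_Task 7 = 21+6 = 27
ES_Task 8 = max(EF_Task 2=9, EF_Task 5=17) = 17; EF_Task 8 = 17+13 = 30
ES_Task 9 = 9; EF_Task 9 = 9+15 = 24
ES_Task 10 = max(EF_Task 6=21, EF_Task 7=27, EF_Task 8=30, EF_Task 9=24) = 30; EF_Task 10 = 30+6 = 36
Expected project duration μ = 36 days. Critical path: Task 1 → Task 5 → Task 8 → Task 10.

Variances on critical path: σ²_Task 1=9.000, σ²_Task 5=0.111, σ²_Task 8=2.778, σ²_Task 10=1.000.
Largest is σ²_Task 1 = 9.000.

Task 1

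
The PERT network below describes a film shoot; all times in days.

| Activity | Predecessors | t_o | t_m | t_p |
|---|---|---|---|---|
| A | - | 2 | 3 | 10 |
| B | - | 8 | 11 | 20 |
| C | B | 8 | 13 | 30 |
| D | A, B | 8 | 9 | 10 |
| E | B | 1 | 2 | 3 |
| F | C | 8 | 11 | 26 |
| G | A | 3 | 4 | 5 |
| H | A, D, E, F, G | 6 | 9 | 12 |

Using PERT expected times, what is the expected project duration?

te_A = (2 + 4·3 + 10)/6 = 24/6 = 4
te_B = (8 + 4·11 + 20)/6 = 72/6 = 12
te_C = (8 + 4·13 + 30)/6 = 90/6 = 15
te_D = (8 + 4·9 + 10)/6 = 54/6 = 9
te_E = (1 + 4·2 + 3)/6 = 12/6 = 2
te_F = (8 + 4·11 + 26)/6 = 78/6 = 13
te_G = (3 + 4·4 + 5)/6 = 24/6 = 4
te_H = (6 + 4·9 + 12)/6 = 54/6 = 9

Forward pass:
ES_A = 0; EF_A = 4
ES_B = 0; EF_B = 12
ES_C = 12; EF_C = 12+15 = 27
ES_D = max(EF_A=4, EF_B=12) = 12; EF_D = 12+9 = 21
ES_E = 12; EF_E = 12+2 = 14
ES_F = 27; EF_F = 27+13 = 40
ES_G = 4; EF_G = 4+4 = 8
ES_H = max(EF_A=4, EF_D=21, EF_E=14, EF_F=40, EF_G=8) = 40; EF_H = 40+9 = 49
Expected project duration μ = 49 days. Critical path: B → C → F → H.

49 days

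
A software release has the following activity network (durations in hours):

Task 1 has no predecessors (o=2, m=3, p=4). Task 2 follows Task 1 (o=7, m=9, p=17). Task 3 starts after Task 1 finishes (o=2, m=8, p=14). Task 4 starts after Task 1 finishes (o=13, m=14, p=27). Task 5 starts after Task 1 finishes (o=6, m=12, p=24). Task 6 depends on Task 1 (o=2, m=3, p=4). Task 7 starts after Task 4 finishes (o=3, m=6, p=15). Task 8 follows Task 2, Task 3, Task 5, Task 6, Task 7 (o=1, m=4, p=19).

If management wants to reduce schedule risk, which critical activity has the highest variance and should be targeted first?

Task 8

te_Task 1 = (2 + 4·3 + 4)/6 = 18/6 = 3; σ²_Task 1 = ((4−2)/6)² = 0.111
te_Task 2 = (7 + 4·9 + 17)/6 = 60/6 = 10; σ²_Task 2 = ((17−7)/6)² = 2.778
te_Task 3 = (2 + 4·8 + 14)/6 = 48/6 = 8; σ²_Task 3 = ((14−2)/6)² = 4.000
te_Task 4 = (13 + 4·14 + 27)/6 = 96/6 = 16; σ²_Task 4 = ((27−13)/6)² = 5.444
te_Task 5 = (6 + 4·12 + 24)/6 = 78/6 = 13; σ²_Task 5 = ((24−6)/6)² = 9.000
te_Task 6 = (2 + 4·3 + 4)/6 = 18/6 = 3; σ²_Task 6 = ((4−2)/6)² = 0.111
te_Task 7 = (3 + 4·6 + 15)/6 = 42/6 = 7; σ²_Task 7 = ((15−3)/6)² = 4.000
te_Task 8 = (1 + 4·4 + 19)/6 = 36/6 = 6; σ²_Task 8 = ((19−1)/6)² = 9.000

Forward pass:
ES_Task 1 = 0; EF_Task 1 = 3
ES_Task 2 = 3; EF_Task 2 = 3+10 = 13
ES_Task 3 = 3; EF_Task 3 = 3+8 = 11
ES_Task 4 = 3; EF_Task 4 = 3+16 = 19
ES_Task 5 = 3; EF_Task 5 = 3+13 = 16
ES_Task 6 = 3; EF_Task 6 = 3+3 = 6
ES_Task 7 = 19; EF_Task 7 = 19+7 = 26
ES_Task 8 = max(EF_Task 2=13, EF_Task 3=11, EF_Task 5=16, EF_Task 6=6, EF_Task 7=26) = 26; EF_Task 8 = 26+6 = 32
Expected project duration μ = 32 hours. Critical path: Task 1 → Task 4 → Task 7 → Task 8.

Variances on critical path: σ²_Task 1=0.111, σ²_Task 4=5.444, σ²_Task 7=4.000, σ²_Task 8=9.000.
Largest is σ²_Task 8 = 9.000.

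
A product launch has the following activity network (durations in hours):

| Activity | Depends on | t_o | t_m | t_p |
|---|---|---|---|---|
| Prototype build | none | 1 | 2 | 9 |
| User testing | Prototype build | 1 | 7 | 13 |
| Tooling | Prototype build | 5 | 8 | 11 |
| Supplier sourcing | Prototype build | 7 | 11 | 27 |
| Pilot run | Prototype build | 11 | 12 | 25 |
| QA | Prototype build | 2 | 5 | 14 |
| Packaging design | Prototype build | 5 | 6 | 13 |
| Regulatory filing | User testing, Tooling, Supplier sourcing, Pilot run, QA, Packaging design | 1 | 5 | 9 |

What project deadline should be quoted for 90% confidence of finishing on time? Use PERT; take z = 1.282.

25.8 hours

te_Prototype build = (1 + 4·2 + 9)/6 = 18/6 = 3; σ²_Prototype build = ((9−1)/6)² = 1.778
te_User testing = (1 + 4·7 + 13)/6 = 42/6 = 7; σ²_User testing = ((13−1)/6)² = 4.000
te_Tooling = (5 + 4·8 + 11)/6 = 48/6 = 8; σ²_Tooling = ((11−5)/6)² = 1.000
te_Supplier sourcing = (7 + 4·11 + 27)/6 = 78/6 = 13; σ²_Supplier sourcing = ((27−7)/6)² = 11.111
te_Pilot run = (11 + 4·12 + 25)/6 = 84/6 = 14; σ²_Pilot run = ((25−11)/6)² = 5.444
te_QA = (2 + 4·5 + 14)/6 = 36/6 = 6; σ²_QA = ((14−2)/6)² = 4.000
te_Packaging design = (5 + 4·6 + 13)/6 = 42/6 = 7; σ²_Packaging design = ((13−5)/6)² = 1.778
te_Regulatory filing = (1 + 4·5 + 9)/6 = 30/6 = 5; σ²_Regulatory filing = ((9−1)/6)² = 1.778

Forward pass:
ES_Prototype build = 0; EF_Prototype build = 3
ES_User testing = 3; EF_User testing = 3+7 = 10
ES_Tooling = 3; EF_Tooling = 3+8 = 11
ES_Supplier sourcing = 3; EF_Supplier sourcing = 3+13 = 16
ES_Pilot run = 3; EF_Pilot run = 3+14 = 17
ES_QA = 3; EF_QA = 3+6 = 9
ES_Packaging design = 3; EF_Packaging design = 3+7 = 10
ES_Regulatory filing = max(EF_User testing=10, EF_Tooling=11, EF_Supplier sourcing=16, EF_Pilot run=17, EF_QA=9, EF_Packaging design=10) = 17; EF_Regulatory filing = 17+5 = 22
Expected project duration μ = 22 hours. Critical path: Prototype build → Pilot run → Regulatory filing.

Variance along critical path = 1.778 + 5.444 + 1.778 = 9.000; σ = 3.000 hours.
D = μ + z·σ = 22 + 1.282·3.000 = 25.8 hours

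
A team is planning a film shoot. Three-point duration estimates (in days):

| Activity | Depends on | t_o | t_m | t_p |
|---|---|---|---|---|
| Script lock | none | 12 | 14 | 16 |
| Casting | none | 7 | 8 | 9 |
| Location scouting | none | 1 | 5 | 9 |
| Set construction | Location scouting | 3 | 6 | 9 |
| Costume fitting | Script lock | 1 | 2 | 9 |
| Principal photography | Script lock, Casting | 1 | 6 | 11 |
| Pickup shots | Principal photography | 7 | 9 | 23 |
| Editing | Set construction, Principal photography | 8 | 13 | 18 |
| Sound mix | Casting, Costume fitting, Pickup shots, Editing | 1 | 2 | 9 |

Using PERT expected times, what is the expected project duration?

te_Script lock = (12 + 4·14 + 16)/6 = 84/6 = 14
te_Casting = (7 + 4·8 + 9)/6 = 48/6 = 8
te_Location scouting = (1 + 4·5 + 9)/6 = 30/6 = 5
te_Set construction = (3 + 4·6 + 9)/6 = 36/6 = 6
te_Costume fitting = (1 + 4·2 + 9)/6 = 18/6 = 3
te_Principal photography = (1 + 4·6 + 11)/6 = 36/6 = 6
te_Pickup shots = (7 + 4·9 + 23)/6 = 66/6 = 11
te_Editing = (8 + 4·13 + 18)/6 = 78/6 = 13
te_Sound mix = (1 + 4·2 + 9)/6 = 18/6 = 3

Forward pass:
ES_Script lock = 0; EF_Script lock = 14
ES_Casting = 0; EF_Casting = 8
ES_Location scouting = 0; EF_Location scouting = 5
ES_Set construction = 5; EF_Set construction = 5+6 = 11
ES_Costume fitting = 14; EF_Costume fitting = 14+3 = 17
ES_Principal photography = max(EF_Script lock=14, EF_Casting=8) = 14; EF_Principal photography = 14+6 = 20
ES_Pickup shots = 20; EF_Pickup shots = 20+11 = 31
ES_Editing = max(EF_Set construction=11, EF_Principal photography=20) = 20; EF_Editing = 20+13 = 33
ES_Sound mix = max(EF_Casting=8, EF_Costume fitting=17, EF_Pickup shots=31, EF_Editing=33) = 33; EF_Sound mix = 33+3 = 36
Expected project duration μ = 36 days. Critical path: Script lock → Principal photography → Editing → Sound mix.

36 days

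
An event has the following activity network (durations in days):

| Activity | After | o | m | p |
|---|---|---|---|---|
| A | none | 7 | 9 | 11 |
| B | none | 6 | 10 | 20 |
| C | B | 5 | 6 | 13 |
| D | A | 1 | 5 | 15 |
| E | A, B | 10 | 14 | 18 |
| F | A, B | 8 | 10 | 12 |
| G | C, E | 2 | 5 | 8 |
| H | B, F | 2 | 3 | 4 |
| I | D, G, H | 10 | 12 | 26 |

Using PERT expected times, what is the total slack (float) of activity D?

te_A = (7 + 4·9 + 11)/6 = 54/6 = 9
te_B = (6 + 4·10 + 20)/6 = 66/6 = 11
te_C = (5 + 4·6 + 13)/6 = 42/6 = 7
te_D = (1 + 4·5 + 15)/6 = 36/6 = 6
te_E = (10 + 4·14 + 18)/6 = 84/6 = 14
te_F = (8 + 4·10 + 12)/6 = 60/6 = 10
te_G = (2 + 4·5 + 8)/6 = 30/6 = 5
te_H = (2 + 4·3 + 4)/6 = 18/6 = 3
te_I = (10 + 4·12 + 26)/6 = 84/6 = 14

Forward pass:
ES_A = 0; EF_A = 9
ES_B = 0; EF_B = 11
ES_C = 11; EF_C = 11+7 = 18
ES_D = 9; EF_D = 9+6 = 15
ES_E = max(EF_A=9, EF_B=11) = 11; EF_E = 11+14 = 25
ES_F = max(EF_A=9, EF_B=11) = 11; EF_F = 11+10 = 21
ES_G = max(EF_C=18, EF_E=25) = 25; EF_G = 25+5 = 30
ES_H = max(EF_B=11, EF_F=21) = 21; EF_H = 21+3 = 24
ES_I = max(EF_D=15, EF_G=30, EF_H=24) = 30; EF_I = 30+14 = 44
Expected project duration μ = 44 days. Critical path: B → E → G → I.

Backward pass:
LF_I = 44; LS_I = 44−14 = 30
LF_H = LS_I = 30; LS_H = 30−3 = 27
LF_G = LS_I = 30; LS_G = 30−5 = 25
LF_F = LS_H = 27; LS_F = 27−10 = 17
LF_E = LS_G = 25; LS_E = 25−14 = 11
LF_D = LS_I = 30; LS_D = 30−6 = 24
LF_C = LS_G = 25; LS_C = 25−7 = 18
LF_B = min(LS_C=18, LS_E=11, LS_F=17, LS_H=27) = 11; LS_B = 11−11 = 0
LF_A = min(LS_D=24, LS_E=11, LS_F=17) = 11; LS_A = 11−9 = 2
Slack_D = LS_D − ES_D = 24 − 9 = 15

15 days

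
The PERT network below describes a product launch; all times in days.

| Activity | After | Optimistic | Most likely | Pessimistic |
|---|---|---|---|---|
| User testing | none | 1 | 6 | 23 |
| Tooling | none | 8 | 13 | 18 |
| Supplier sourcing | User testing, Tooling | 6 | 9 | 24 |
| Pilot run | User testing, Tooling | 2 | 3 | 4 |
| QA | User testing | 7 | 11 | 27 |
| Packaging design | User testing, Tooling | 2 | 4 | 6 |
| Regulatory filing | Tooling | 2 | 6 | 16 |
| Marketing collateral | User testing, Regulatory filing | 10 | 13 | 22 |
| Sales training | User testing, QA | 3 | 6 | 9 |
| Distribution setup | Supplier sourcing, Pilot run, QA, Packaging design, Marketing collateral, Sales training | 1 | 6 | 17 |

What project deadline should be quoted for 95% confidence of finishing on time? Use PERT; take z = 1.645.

te_User testing = (1 + 4·6 + 23)/6 = 48/6 = 8; σ²_User testing = ((23−1)/6)² = 13.444
te_Tooling = (8 + 4·13 + 18)/6 = 78/6 = 13; σ²_Tooling = ((18−8)/6)² = 2.778
te_Supplier sourcing = (6 + 4·9 + 24)/6 = 66/6 = 11; σ²_Supplier sourcing = ((24−6)/6)² = 9.000
te_Pilot run = (2 + 4·3 + 4)/6 = 18/6 = 3; σ²_Pilot run = ((4−2)/6)² = 0.111
te_QA = (7 + 4·11 + 27)/6 = 78/6 = 13; σ²_QA = ((27−7)/6)² = 11.111
te_Packaging design = (2 + 4·4 + 6)/6 = 24/6 = 4; σ²_Packaging design = ((6−2)/6)² = 0.444
te_Regulatory filing = (2 + 4·6 + 16)/6 = 42/6 = 7; σ²_Regulatory filing = ((16−2)/6)² = 5.444
te_Marketing collateral = (10 + 4·13 + 22)/6 = 84/6 = 14; σ²_Marketing collateral = ((22−10)/6)² = 4.000
te_Sales training = (3 + 4·6 + 9)/6 = 36/6 = 6; σ²_Sales training = ((9−3)/6)² = 1.000
te_Distribution setup = (1 + 4·6 + 17)/6 = 42/6 = 7; σ²_Distribution setup = ((17−1)/6)² = 7.111

Forward pass:
ES_User testing = 0; EF_User testing = 8
ES_Tooling = 0; EF_Tooling = 13
ES_Supplier sourcing = max(EF_User testing=8, EF_Tooling=13) = 13; EF_Supplier sourcing = 13+11 = 24
ES_Pilot run = max(EF_User testing=8, EF_Tooling=13) = 13; EF_Pilot run = 13+3 = 16
ES_QA = 8; EF_QA = 8+13 = 21
ES_Packaging design = max(EF_User testing=8, EF_Tooling=13) = 13; EF_Packaging design = 13+4 = 17
ES_Regulatory filing = 13; EF_Regulatory filing = 13+7 = 20
ES_Marketing collateral = max(EF_User testing=8, EF_Regulatory filing=20) = 20; EF_Marketing collateral = 20+14 = 34
ES_Sales training = max(EF_User testing=8, EF_QA=21) = 21; EF_Sales training = 21+6 = 27
ES_Distribution setup = max(EF_Supplier sourcing=24, EF_Pilot run=16, EF_QA=21, EF_Packaging design=17, EF_Marketing collateral=34, EF_Sales training=27) = 34; EF_Distribution setup = 34+7 = 41
Expected project duration μ = 41 days. Critical path: Tooling → Regulatory filing → Marketing collateral → Distribution setup.

Variance along critical path = 2.778 + 5.444 + 4.000 + 7.111 = 19.333; σ = 4.397 days.
D = μ + z·σ = 41 + 1.645·4.397 = 48.2 days

48.2 days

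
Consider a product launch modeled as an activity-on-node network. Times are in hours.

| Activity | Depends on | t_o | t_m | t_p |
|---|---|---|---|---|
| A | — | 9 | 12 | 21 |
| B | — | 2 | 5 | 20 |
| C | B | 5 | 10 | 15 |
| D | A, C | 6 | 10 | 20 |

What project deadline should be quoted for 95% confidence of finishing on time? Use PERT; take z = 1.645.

34.8 hours

te_A = (9 + 4·12 + 21)/6 = 78/6 = 13; σ²_A = ((21−9)/6)² = 4.000
te_B = (2 + 4·5 + 20)/6 = 42/6 = 7; σ²_B = ((20−2)/6)² = 9.000
te_C = (5 + 4·10 + 15)/6 = 60/6 = 10; σ²_C = ((15−5)/6)² = 2.778
te_D = (6 + 4·10 + 20)/6 = 66/6 = 11; σ²_D = ((20−6)/6)² = 5.444

Forward pass:
ES_A = 0; EF_A = 13
ES_B = 0; EF_B = 7
ES_C = 7; EF_C = 7+10 = 17
ES_D = max(EF_A=13, EF_C=17) = 17; EF_D = 17+11 = 28
Expected project duration μ = 28 hours. Critical path: B → C → D.

Variance along critical path = 9.000 + 2.778 + 5.444 = 17.222; σ = 4.150 hours.
D = μ + z·σ = 28 + 1.645·4.150 = 34.8 hours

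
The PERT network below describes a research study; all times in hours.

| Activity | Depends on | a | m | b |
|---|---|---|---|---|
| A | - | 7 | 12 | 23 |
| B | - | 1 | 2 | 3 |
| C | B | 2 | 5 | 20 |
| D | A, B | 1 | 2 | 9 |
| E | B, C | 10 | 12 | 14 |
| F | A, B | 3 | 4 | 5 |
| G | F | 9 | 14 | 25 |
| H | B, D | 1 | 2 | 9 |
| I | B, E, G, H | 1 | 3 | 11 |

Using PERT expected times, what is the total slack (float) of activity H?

te_A = (7 + 4·12 + 23)/6 = 78/6 = 13
te_B = (1 + 4·2 + 3)/6 = 12/6 = 2
te_C = (2 + 4·5 + 20)/6 = 42/6 = 7
te_D = (1 + 4·2 + 9)/6 = 18/6 = 3
te_E = (10 + 4·12 + 14)/6 = 72/6 = 12
te_F = (3 + 4·4 + 5)/6 = 24/6 = 4
te_G = (9 + 4·14 + 25)/6 = 90/6 = 15
te_H = (1 + 4·2 + 9)/6 = 18/6 = 3
te_I = (1 + 4·3 + 11)/6 = 24/6 = 4

Forward pass:
ES_A = 0; EF_A = 13
ES_B = 0; EF_B = 2
ES_C = 2; EF_C = 2+7 = 9
ES_D = max(EF_A=13, EF_B=2) = 13; EF_D = 13+3 = 16
ES_E = max(EF_B=2, EF_C=9) = 9; EF_E = 9+12 = 21
ES_F = max(EF_A=13, EF_B=2) = 13; EF_F = 13+4 = 17
ES_G = 17; EF_G = 17+15 = 32
ES_H = max(EF_B=2, EF_D=16) = 16; EF_H = 16+3 = 19
ES_I = max(EF_B=2, EF_E=21, EF_G=32, EF_H=19) = 32; EF_I = 32+4 = 36
Expected project duration μ = 36 hours. Critical path: A → F → G → I.

Backward pass:
LF_I = 36; LS_I = 36−4 = 32
LF_H = LS_I = 32; LS_H = 32−3 = 29
LF_G = LS_I = 32; LS_G = 32−15 = 17
LF_F = LS_G = 17; LS_F = 17−4 = 13
LF_E = LS_I = 32; LS_E = 32−12 = 20
LF_D = LS_H = 29; LS_D = 29−3 = 26
LF_C = LS_E = 20; LS_C = 20−7 = 13
LF_B = min(LS_C=13, LS_D=26, LS_E=20, LS_F=13, LS_H=29, LS_I=32) = 13; LS_B = 13−2 = 11
LF_A = min(LS_D=26, LS_F=13) = 13; LS_A = 13−13 = 0
Slack_H = LS_H − ES_H = 29 − 16 = 13

13 hours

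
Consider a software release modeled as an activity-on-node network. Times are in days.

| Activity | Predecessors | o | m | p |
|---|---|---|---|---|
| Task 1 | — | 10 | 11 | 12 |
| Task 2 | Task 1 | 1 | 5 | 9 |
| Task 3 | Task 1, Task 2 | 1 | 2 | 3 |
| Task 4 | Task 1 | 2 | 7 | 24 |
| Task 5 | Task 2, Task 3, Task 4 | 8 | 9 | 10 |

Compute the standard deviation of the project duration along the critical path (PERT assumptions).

3.70 days

te_Task 1 = (10 + 4·11 + 12)/6 = 66/6 = 11; σ²_Task 1 = ((12−10)/6)² = 0.111
te_Task 2 = (1 + 4·5 + 9)/6 = 30/6 = 5; σ²_Task 2 = ((9−1)/6)² = 1.778
te_Task 3 = (1 + 4·2 + 3)/6 = 12/6 = 2; σ²_Task 3 = ((3−1)/6)² = 0.111
te_Task 4 = (2 + 4·7 + 24)/6 = 54/6 = 9; σ²_Task 4 = ((24−2)/6)² = 13.444
te_Task 5 = (8 + 4·9 + 10)/6 = 54/6 = 9; σ²_Task 5 = ((10−8)/6)² = 0.111

Forward pass:
ES_Task 1 = 0; EF_Task 1 = 11
ES_Task 2 = 11; EF_Task 2 = 11+5 = 16
ES_Task 3 = max(EF_Task 1=11, EF_Task 2=16) = 16; EF_Task 3 = 16+2 = 18
ES_Task 4 = 11; EF_Task 4 = 11+9 = 20
ES_Task 5 = max(EF_Task 2=16, EF_Task 3=18, EF_Task 4=20) = 20; EF_Task 5 = 20+9 = 29
Expected project duration μ = 29 days. Critical path: Task 1 → Task 4 → Task 5.

Variance along critical path = 0.111 + 13.444 + 0.111 = 13.667
σ = √13.667 = 3.697 days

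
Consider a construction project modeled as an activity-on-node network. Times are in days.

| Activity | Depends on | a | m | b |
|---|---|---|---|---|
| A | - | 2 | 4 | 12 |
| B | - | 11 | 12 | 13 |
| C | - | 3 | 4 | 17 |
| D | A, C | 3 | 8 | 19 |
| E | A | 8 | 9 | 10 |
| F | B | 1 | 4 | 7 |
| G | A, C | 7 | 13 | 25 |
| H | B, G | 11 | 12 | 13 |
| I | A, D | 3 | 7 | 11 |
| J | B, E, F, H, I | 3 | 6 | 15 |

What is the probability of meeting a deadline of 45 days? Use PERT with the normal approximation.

0.918

te_A = (2 + 4·4 + 12)/6 = 30/6 = 5; σ²_A = ((12−2)/6)² = 2.778
te_B = (11 + 4·12 + 13)/6 = 72/6 = 12; σ²_B = ((13−11)/6)² = 0.111
te_C = (3 + 4·4 + 17)/6 = 36/6 = 6; σ²_C = ((17−3)/6)² = 5.444
te_D = (3 + 4·8 + 19)/6 = 54/6 = 9; σ²_D = ((19−3)/6)² = 7.111
te_E = (8 + 4·9 + 10)/6 = 54/6 = 9; σ²_E = ((10−8)/6)² = 0.111
te_F = (1 + 4·4 + 7)/6 = 24/6 = 4; σ²_F = ((7−1)/6)² = 1.000
te_G = (7 + 4·13 + 25)/6 = 84/6 = 14; σ²_G = ((25−7)/6)² = 9.000
te_H = (11 + 4·12 + 13)/6 = 72/6 = 12; σ²_H = ((13−11)/6)² = 0.111
te_I = (3 + 4·7 + 11)/6 = 42/6 = 7; σ²_I = ((11−3)/6)² = 1.778
te_J = (3 + 4·6 + 15)/6 = 42/6 = 7; σ²_J = ((15−3)/6)² = 4.000

Forward pass:
ES_A = 0; EF_A = 5
ES_B = 0; EF_B = 12
ES_C = 0; EF_C = 6
ES_D = max(EF_A=5, EF_C=6) = 6; EF_D = 6+9 = 15
ES_E = 5; EF_E = 5+9 = 14
ES_F = 12; EF_F = 12+4 = 16
ES_G = max(EF_A=5, EF_C=6) = 6; EF_G = 6+14 = 20
ES_H = max(EF_B=12, EF_G=20) = 20; EF_H = 20+12 = 32
ES_I = max(EF_A=5, EF_D=15) = 15; EF_I = 15+7 = 22
ES_J = max(EF_B=12, EF_E=14, EF_F=16, EF_H=32, EF_I=22) = 32; EF_J = 32+7 = 39
Expected project duration μ = 39 days. Critical path: C → G → H → J.

Variance along critical path = 5.444 + 9.000 + 0.111 + 4.000 = 18.556; σ = √18.556 = 4.308 days.
Z = (45 − 39) / 4.308 = 1.393
P(T ≤ 45) = Φ(1.393) ≈ 0.918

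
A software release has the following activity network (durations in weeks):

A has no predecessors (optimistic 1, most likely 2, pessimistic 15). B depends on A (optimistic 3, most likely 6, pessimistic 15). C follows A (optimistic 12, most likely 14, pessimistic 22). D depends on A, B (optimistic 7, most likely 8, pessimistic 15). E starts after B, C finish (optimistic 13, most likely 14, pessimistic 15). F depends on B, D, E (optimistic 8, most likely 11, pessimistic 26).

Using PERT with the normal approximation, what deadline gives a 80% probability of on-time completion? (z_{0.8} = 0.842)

te_A = (1 + 4·2 + 15)/6 = 24/6 = 4; σ²_A = ((15−1)/6)² = 5.444
te_B = (3 + 4·6 + 15)/6 = 42/6 = 7; σ²_B = ((15−3)/6)² = 4.000
te_C = (12 + 4·14 + 22)/6 = 90/6 = 15; σ²_C = ((22−12)/6)² = 2.778
te_D = (7 + 4·8 + 15)/6 = 54/6 = 9; σ²_D = ((15−7)/6)² = 1.778
te_E = (13 + 4·14 + 15)/6 = 84/6 = 14; σ²_E = ((15−13)/6)² = 0.111
te_F = (8 + 4·11 + 26)/6 = 78/6 = 13; σ²_F = ((26−8)/6)² = 9.000

Forward pass:
ES_A = 0; EF_A = 4
ES_B = 4; EF_B = 4+7 = 11
ES_C = 4; EF_C = 4+15 = 19
ES_D = max(EF_A=4, EF_B=11) = 11; EF_D = 11+9 = 20
ES_E = max(EF_B=11, EF_C=19) = 19; EF_E = 19+14 = 33
ES_F = max(EF_B=11, EF_D=20, EF_E=33) = 33; EF_F = 33+13 = 46
Expected project duration μ = 46 weeks. Critical path: A → C → E → F.

Variance along critical path = 5.444 + 2.778 + 0.111 + 9.000 = 17.333; σ = 4.163 weeks.
D = μ + z·σ = 46 + 0.842·4.163 = 49.5 weeks

49.5 weeks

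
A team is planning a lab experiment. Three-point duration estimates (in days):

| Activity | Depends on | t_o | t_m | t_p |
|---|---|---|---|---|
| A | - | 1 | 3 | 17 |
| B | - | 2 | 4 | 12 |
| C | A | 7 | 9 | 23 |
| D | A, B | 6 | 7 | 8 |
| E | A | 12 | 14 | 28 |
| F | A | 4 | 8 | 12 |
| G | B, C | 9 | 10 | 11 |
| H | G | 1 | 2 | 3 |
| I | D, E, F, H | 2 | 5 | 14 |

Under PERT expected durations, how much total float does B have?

te_A = (1 + 4·3 + 17)/6 = 30/6 = 5
te_B = (2 + 4·4 + 12)/6 = 30/6 = 5
te_C = (7 + 4·9 + 23)/6 = 66/6 = 11
te_D = (6 + 4·7 + 8)/6 = 42/6 = 7
te_E = (12 + 4·14 + 28)/6 = 96/6 = 16
te_F = (4 + 4·8 + 12)/6 = 48/6 = 8
te_G = (9 + 4·10 + 11)/6 = 60/6 = 10
te_H = (1 + 4·2 + 3)/6 = 12/6 = 2
te_I = (2 + 4·5 + 14)/6 = 36/6 = 6

Forward pass:
ES_A = 0; EF_A = 5
ES_B = 0; EF_B = 5
ES_C = 5; EF_C = 5+11 = 16
ES_D = max(EF_A=5, EF_B=5) = 5; EF_D = 5+7 = 12
ES_E = 5; EF_E = 5+16 = 21
ES_F = 5; EF_F = 5+8 = 13
ES_G = max(EF_B=5, EF_C=16) = 16; EF_G = 16+10 = 26
ES_H = 26; EF_H = 26+2 = 28
ES_I = max(EF_D=12, EF_E=21, EF_F=13, EF_H=28) = 28; EF_I = 28+6 = 34
Expected project duration μ = 34 days. Critical path: A → C → G → H → I.

Backward pass:
LF_I = 34; LS_I = 34−6 = 28
LF_H = LS_I = 28; LS_H = 28−2 = 26
LF_G = LS_H = 26; LS_G = 26−10 = 16
LF_F = LS_I = 28; LS_F = 28−8 = 20
LF_E = LS_I = 28; LS_E = 28−16 = 12
LF_D = LS_I = 28; LS_D = 28−7 = 21
LF_C = LS_G = 16; LS_C = 16−11 = 5
LF_B = min(LS_D=21, LS_G=16) = 16; LS_B = 16−5 = 11
LF_A = min(LS_C=5, LS_D=21, LS_E=12, LS_F=20) = 5; LS_A = 5−5 = 0
Slack_B = LS_B − ES_B = 11 − 0 = 11

11 days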